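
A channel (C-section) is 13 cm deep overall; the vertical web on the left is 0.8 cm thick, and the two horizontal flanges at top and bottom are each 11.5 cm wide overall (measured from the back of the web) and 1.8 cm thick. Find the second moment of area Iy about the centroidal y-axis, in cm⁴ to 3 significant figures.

Iy ≈ 639 cm⁴

Decompose the section into non-overlapping parts with the origin at the bottom-left of its bounding rectangle.
Web: 0.8 × 13, A = 10.4 cm², x = 0.4 cm, Ī = 0.55467 cm⁴.
Top flange (beyond web): 10.7 × 1.8, A = 19.26 cm², x = 6.15 cm, Ī = 183.76 cm⁴.
Bottom flange (beyond web): 10.7 × 1.8, A = 19.26 cm², x = 6.15 cm, Ī = 183.76 cm⁴.
Centroid: x̄ = ΣA·x / ΣA = 4.9276 cm.
Transfer each piece to the centroidal y-axis using Ī + A·d² with d = x − 4.9276:
  web: d = -4.5276 cm → contributes +213.75 cm⁴
  top flange (beyond web): d = 1.2224 cm → contributes +212.54 cm⁴
  bottom flange (beyond web): d = 1.2224 cm → contributes +212.54 cm⁴
Total I = 638.82 cm⁴.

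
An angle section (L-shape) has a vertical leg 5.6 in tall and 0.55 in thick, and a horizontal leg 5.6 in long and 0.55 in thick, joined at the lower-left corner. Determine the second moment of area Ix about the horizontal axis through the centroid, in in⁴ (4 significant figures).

Decompose the section into non-overlapping parts with the origin at the bottom-left of its bounding rectangle.
Vertical leg: 0.55 × 5.6, A = 3.08 in², y = 2.8 in, Ī = 8.04907 in⁴.
Horizontal leg (remainder): 5.05 × 0.55, A = 2.7775 in², y = 0.275 in, Ī = 0.0700161 in⁴.
Centroid: ȳ = ΣA·y / ΣA = 1.6027 in.
Transfer each piece to the horizontal axis through the centroid using Ī + A·d² with d = y − 1.6027:
  vertical leg: d = 1.1973 in → contributes +12.4643 in⁴
  horizontal leg (remainder): d = -1.3277 in → contributes +4.96615 in⁴
Total I = 17.4305 in⁴.

Ix ≈ 17.43 in⁴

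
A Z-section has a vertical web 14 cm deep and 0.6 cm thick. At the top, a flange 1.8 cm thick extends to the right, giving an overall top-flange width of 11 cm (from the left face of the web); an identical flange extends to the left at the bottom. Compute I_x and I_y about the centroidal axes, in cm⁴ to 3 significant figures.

Treat the section as a set of non-overlapping primitives; coordinates are from the bounding-box lower-left.
Web: 0.6 × 14, A = 8.4 cm², y = 7 cm, Ī = 137.2 cm⁴.
Top flange (beyond web): 10.4 × 1.8, A = 18.72 cm², y = 13.1 cm, Ī = 5.0544 cm⁴.
Bottom flange (beyond web): 10.4 × 1.8, A = 18.72 cm², y = 0.9 cm, Ī = 5.0544 cm⁴.
Centroid: ȳ = ΣA·y / ΣA = 7 cm.
Transfer each piece to the centroidal x-axis using Ī + A·d² with d = y − 7:
  web: d = 0 cm → contributes +137.2 cm⁴
  top flange (beyond web): d = 6.1 cm → contributes +701.63 cm⁴
  bottom flange (beyond web): d = -6.1 cm → contributes +701.63 cm⁴
Total I = 1540.5 cm⁴.
For the y-axis: x̄ = 10.7 cm.
Repeating about the centroidal y-axis gives I_y = 1470.3 cm⁴.

I_x ≈ 1540 cm⁴, I_y ≈ 1470 cm⁴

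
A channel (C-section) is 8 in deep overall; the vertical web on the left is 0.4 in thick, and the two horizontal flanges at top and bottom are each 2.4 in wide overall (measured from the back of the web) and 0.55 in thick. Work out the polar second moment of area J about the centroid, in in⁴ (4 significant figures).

Break the section into simple shapes (no overlaps), measuring from the bottom-left corner of the bounding box.
Web: 0.4 × 8, A = 3.2 in², y = 4 in, Ī = 17.0667 in⁴.
Top flange (beyond web): 2 × 0.55, A = 1.1 in², y = 7.725 in, Ī = 0.0277292 in⁴.
Bottom flange (beyond web): 2 × 0.55, A = 1.1 in², y = 0.275 in, Ī = 0.0277292 in⁴.
By symmetry the centroid is at mid-height, ȳ = 4 in.
Transfer each piece to the centroidal x-axis using Ī + A·d² with d = y − 4:
  web: d = 0 in → contributes +17.0667 in⁴
  top flange (beyond web): d = 3.725 in → contributes +15.2909 in⁴
  bottom flange (beyond web): d = -3.725 in → contributes +15.2909 in⁴
Total I = 47.6485 in⁴.
For the y-axis: x̄ = 0.688889 in.
Repeating about the centroidal y-axis gives I_y = 2.65333 in⁴.
Polar second moment: J = I_x + I_y = 50.3018 in⁴.

J ≈ 50.30 in⁴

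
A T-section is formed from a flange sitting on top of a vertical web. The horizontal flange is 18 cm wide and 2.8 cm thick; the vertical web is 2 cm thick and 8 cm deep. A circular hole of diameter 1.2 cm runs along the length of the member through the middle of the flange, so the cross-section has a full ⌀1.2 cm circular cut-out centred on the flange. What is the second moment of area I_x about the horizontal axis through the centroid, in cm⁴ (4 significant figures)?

I_x ≈ 470.3 cm⁴

Decompose the section into non-overlapping parts with the origin at the bottom-left of its bounding rectangle.
Flange: 18 × 2.8, A = 50.4 cm², y = 9.4 cm, Ī = 32.928 cm⁴.
Web: 2 × 8, A = 16 cm², y = 4 cm, Ī = 85.3333 cm⁴.
Hole (subtracted): ⌀1.2, A = 1.13097 cm², y = 9.4 cm, Ī = 0.101788 cm⁴.
Centroid: ȳ = ΣA·y / ΣA = 8.07625 cm.
Transfer each piece to the horizontal axis through the centroid using Ī + A·d² with d = y − 8.07625:
  flange: d = 1.32375 cm → contributes +121.245 cm⁴
  web: d = -4.07625 cm → contributes +351.186 cm⁴
  hole: d = 1.32375 cm → contributes −2.08361 cm⁴
Total I = 470.347 cm⁴.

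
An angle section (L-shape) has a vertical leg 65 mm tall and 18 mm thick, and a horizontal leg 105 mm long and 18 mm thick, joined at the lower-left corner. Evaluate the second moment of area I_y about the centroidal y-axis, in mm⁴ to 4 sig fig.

Break the section into simple shapes (no overlaps), measuring from the bottom-left corner of the bounding box.
Vertical leg: 18 × 65, A = 1 170 mm², x = 9 mm, Ī = 31 590 mm⁴.
Horizontal leg (remainder): 87 × 18, A = 1 566 mm², x = 61.5 mm, Ī = 987 755 mm⁴.
Centroid: x̄ = ΣA·x / ΣA = 39.0493 mm.
Transfer each piece to the centroidal y-axis using Ī + A·d² with d = x − 39.0493:
  vertical leg: d = -30.0493 mm → contributes +1 088 057 mm⁴
  horizontal leg (remainder): d = 22.4507 mm → contributes +1 777 069 mm⁴
Total I = 2 865 125 mm⁴.

I_y ≈ 2.865 × 10⁶ mm⁴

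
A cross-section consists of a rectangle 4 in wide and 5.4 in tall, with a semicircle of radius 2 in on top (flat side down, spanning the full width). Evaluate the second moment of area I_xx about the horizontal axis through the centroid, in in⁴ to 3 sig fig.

Treat the section as a set of non-overlapping primitives; coordinates are from the bounding-box lower-left.
Rectangular body: 4 × 5.4, A = 21.6 in², y = 2.7 in, Ī = 52.488 in⁴.
Semicircular cap: semicircle r = 2, A = 6.2832 in², y = 6.2488 in, Ī = 1.7561 in⁴.
Centroid: ȳ = ΣA·y / ΣA = 3.4997 in.
Transfer each piece to the horizontal axis through the centroid using Ī + A·d² with d = y − 3.4997:
  rectangular body: d = -0.79969 in → contributes +66.301 in⁴
  semicircular cap: d = 2.7491 in → contributes +49.243 in⁴
Total I = 115.54 in⁴.

I_xx ≈ 116 in⁴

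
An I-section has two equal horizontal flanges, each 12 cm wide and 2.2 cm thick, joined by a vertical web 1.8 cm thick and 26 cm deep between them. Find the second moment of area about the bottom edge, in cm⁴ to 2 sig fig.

Treat the section as a set of non-overlapping primitives; coordinates are from the bounding-box lower-left.
Bottom flange: 12 × 2.2, A = 26.4 cm², y = 1.1 cm, Ī = 10.65 cm⁴.
Web: 1.8 × 26, A = 46.8 cm², y = 15.2 cm, Ī = 2 636 cm⁴.
Top flange: 12 × 2.2, A = 26.4 cm², y = 29.3 cm, Ī = 10.65 cm⁴.
Transfer each piece to the base of the section using Ī + A·d² with d = y − 0:
  bottom flange: d = 1.1 cm → contributes +42.59 cm⁴
  web: d = 15.2 cm → contributes +13 449 cm⁴
  top flange: d = 29.3 cm → contributes +22 675 cm⁴
Total I = 36 166 cm⁴.

I_base ≈ 3.6 × 10⁴ cm⁴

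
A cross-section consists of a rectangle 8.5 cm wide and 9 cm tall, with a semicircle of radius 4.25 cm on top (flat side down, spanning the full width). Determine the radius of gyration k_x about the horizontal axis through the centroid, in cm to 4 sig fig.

k_x ≈ 3.620 cm

Break the section into simple shapes (no overlaps), measuring from the bottom-left corner of the bounding box.
Rectangular body: 8.5 × 9, A = 76.5 cm², y = 4.5 cm, Ī = 516.375 cm⁴.
Semicircular cap: semicircle r = 4.25, A = 28.3725 cm², y = 10.8038 cm, Ī = 35.8086 cm⁴.
Centroid: ȳ = ΣA·y / ΣA = 6.20544 cm.
Transfer each piece to the horizontal axis through the centroid using Ī + A·d² with d = y − 6.20544:
  rectangular body: d = -1.70544 cm → contributes +738.876 cm⁴
  semicircular cap: d = 4.59832 cm → contributes +635.732 cm⁴
Total I = 1374.61 cm⁴.
Radius of gyration: k = √(I/A) = √(1374.61 / 104.873) = 3.62042 cm.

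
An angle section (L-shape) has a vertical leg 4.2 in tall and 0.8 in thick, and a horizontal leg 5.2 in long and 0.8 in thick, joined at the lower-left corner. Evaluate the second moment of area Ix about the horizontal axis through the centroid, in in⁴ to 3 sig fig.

Decompose the section into non-overlapping parts with the origin at the bottom-left of its bounding rectangle.
Vertical leg: 0.8 × 4.2, A = 3.36 in², y = 2.1 in, Ī = 4.9392 in⁴.
Horizontal leg (remainder): 4.4 × 0.8, A = 3.52 in², y = 0.4 in, Ī = 0.18773 in⁴.
Centroid: ȳ = ΣA·y / ΣA = 1.2302 in.
Transfer each piece to the horizontal axis through the centroid using Ī + A·d² with d = y − 1.2302:
  vertical leg: d = 0.86977 in → contributes +7.481 in⁴
  horizontal leg (remainder): d = -0.83023 in → contributes +2.614 in⁴
Total I = 10.095 in⁴.

Ix ≈ 10.1 in⁴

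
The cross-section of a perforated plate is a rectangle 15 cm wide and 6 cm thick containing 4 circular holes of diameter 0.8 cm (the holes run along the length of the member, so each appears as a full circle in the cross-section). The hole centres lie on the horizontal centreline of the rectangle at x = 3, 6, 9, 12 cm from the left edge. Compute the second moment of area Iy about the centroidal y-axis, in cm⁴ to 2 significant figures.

Break the section into simple shapes (no overlaps), measuring from the bottom-left corner of the bounding box.
Plate: 15 × 6, A = 90 cm², x = 7.5 cm, Ī = 1 688 cm⁴.
Hole 1 (subtracted): ⌀0.8, A = 0.5027 cm², x = 3 cm, Ī = 0.02011 cm⁴.
Hole 2 (subtracted): ⌀0.8, A = 0.5027 cm², x = 6 cm, Ī = 0.02011 cm⁴.
Hole 3 (subtracted): ⌀0.8, A = 0.5027 cm², x = 9 cm, Ī = 0.02011 cm⁴.
Hole 4 (subtracted): ⌀0.8, A = 0.5027 cm², x = 12 cm, Ī = 0.02011 cm⁴.
By symmetry the centroid is at mid-width, x̄ = 7.5 cm.
Transfer each piece to the centroidal y-axis using Ī + A·d² with d = x − 7.5:
  plate: d = 0 cm → contributes +1 688 cm⁴
  hole 1: d = -4.5 cm → contributes −10.2 cm⁴
  hole 2: d = -1.5 cm → contributes −1.151 cm⁴
  hole 3: d = 1.5 cm → contributes −1.151 cm⁴
  hole 4: d = 4.5 cm → contributes −10.2 cm⁴
Total I = 1 665 cm⁴.

Iy ≈ 1700 cm⁴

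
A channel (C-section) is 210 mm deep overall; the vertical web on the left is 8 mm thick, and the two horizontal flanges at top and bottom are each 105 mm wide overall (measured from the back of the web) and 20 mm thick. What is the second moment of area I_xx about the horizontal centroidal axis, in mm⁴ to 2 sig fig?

I_xx ≈ 4.1 × 10⁷ mm⁴

Treat the section as a set of non-overlapping primitives; coordinates are from the bounding-box lower-left.
Web: 8 × 210, A = 1 680 mm², y = 105 mm, Ī = 6 174 000 mm⁴.
Top flange (beyond web): 97 × 20, A = 1 940 mm², y = 200 mm, Ī = 64 667 mm⁴.
Bottom flange (beyond web): 97 × 20, A = 1 940 mm², y = 10 mm, Ī = 64 667 mm⁴.
By symmetry the centroid is at mid-height, ȳ = 105 mm.
Transfer each piece to the horizontal centroidal axis using Ī + A·d² with d = y − 105:
  web: d = 0 mm → contributes +6 174 000 mm⁴
  top flange (beyond web): d = 95 mm → contributes +17 573 167 mm⁴
  bottom flange (beyond web): d = -95 mm → contributes +17 573 167 mm⁴
Total I = 41 320 333 mm⁴.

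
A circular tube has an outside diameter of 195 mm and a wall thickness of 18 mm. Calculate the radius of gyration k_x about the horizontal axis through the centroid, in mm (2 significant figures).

Split into non-overlapping primitives; take the origin at the lower-left of the bounding box.
Outer circle: ⌀195, A = 29 865 mm², y = 97.5 mm, Ī = 70 975 481 mm⁴.
Bore (subtracted): ⌀159, A = 19 856 mm², y = 97.5 mm, Ī = 31 373 170 mm⁴.
By symmetry the centroid is at mid-height, ȳ = 97.5 mm.
All pieces are centred on the horizontal axis through the centroid, so I = ΣĪ (holes subtracted) = 39 602 311 mm⁴.
Radius of gyration: k = √(I/A) = √(39 602 311 / 10 009) = 62.9 mm.

k_x ≈ 63 mm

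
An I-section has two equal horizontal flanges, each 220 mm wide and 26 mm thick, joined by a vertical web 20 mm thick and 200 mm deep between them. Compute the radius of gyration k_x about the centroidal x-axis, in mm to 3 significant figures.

Decompose the section into non-overlapping parts with the origin at the bottom-left of its bounding rectangle.
Bottom flange: 220 × 26, A = 5 720 mm², y = 13 mm, Ī = 322 227 mm⁴.
Web: 20 × 200, A = 4 000 mm², y = 126 mm, Ī = 13 333 333 mm⁴.
Top flange: 220 × 26, A = 5 720 mm², y = 239 mm, Ī = 322 227 mm⁴.
By symmetry the centroid is at mid-height, ȳ = 126 mm.
Transfer each piece to the centroidal x-axis using Ī + A·d² with d = y − 126:
  bottom flange: d = -113 mm → contributes +73 360 907 mm⁴
  web: d = 0 mm → contributes +13 333 333 mm⁴
  top flange: d = 113 mm → contributes +73 360 907 mm⁴
Total I = 160 055 147 mm⁴.
Radius of gyration: k = √(I/A) = √(160 055 147 / 15 440) = 101.81 mm.

k_x ≈ 102 mm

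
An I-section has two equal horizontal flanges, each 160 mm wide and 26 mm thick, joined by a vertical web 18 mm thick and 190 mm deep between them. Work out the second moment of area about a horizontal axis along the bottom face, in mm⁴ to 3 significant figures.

Decompose the section into non-overlapping parts with the origin at the bottom-left of its bounding rectangle.
Bottom flange: 160 × 26, A = 4 160 mm², y = 13 mm, Ī = 234 347 mm⁴.
Web: 18 × 190, A = 3 420 mm², y = 121 mm, Ī = 10 288 500 mm⁴.
Top flange: 160 × 26, A = 4 160 mm², y = 229 mm, Ī = 234 347 mm⁴.
Transfer each piece to the base of the section using Ī + A·d² with d = y − 0:
  bottom flange: d = 13 mm → contributes +937 387 mm⁴
  web: d = 121 mm → contributes +60 360 720 mm⁴
  top flange: d = 229 mm → contributes +218 388 907 mm⁴
Total I = 279 687 013 mm⁴.

I_base ≈ 2.80 × 10⁸ mm⁴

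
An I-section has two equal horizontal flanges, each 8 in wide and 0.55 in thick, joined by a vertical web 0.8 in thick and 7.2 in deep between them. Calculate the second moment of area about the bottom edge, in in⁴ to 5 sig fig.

Split into non-overlapping primitives; take the origin at the lower-left of the bounding box.
Bottom flange: 8 × 0.55, A = 4.4 in², y = 0.275 in, Ī = 0.1109167 in⁴.
Web: 0.8 × 7.2, A = 5.76 in², y = 4.15 in, Ī = 24.8832 in⁴.
Top flange: 8 × 0.55, A = 4.4 in², y = 8.025 in, Ī = 0.1109167 in⁴.
Transfer each piece to the base of the section using Ī + A·d² with d = y − 0:
  bottom flange: d = 0.275 in → contributes +0.4436667 in⁴
  web: d = 4.15 in → contributes +124.0848 in⁴
  top flange: d = 8.025 in → contributes +283.4737 in⁴
Total I = 408.0021 in⁴.

I_base ≈ 408.00 in⁴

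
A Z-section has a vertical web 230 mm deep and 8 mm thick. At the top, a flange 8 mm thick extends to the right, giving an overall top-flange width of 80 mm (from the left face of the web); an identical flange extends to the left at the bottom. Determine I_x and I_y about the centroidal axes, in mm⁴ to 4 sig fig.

Treat the section as a set of non-overlapping primitives; coordinates are from the bounding-box lower-left.
Web: 8 × 230, A = 1 840 mm², y = 115 mm, Ī = 8 111 333 mm⁴.
Top flange (beyond web): 72 × 8, A = 576 mm², y = 226 mm, Ī = 3 072 mm⁴.
Bottom flange (beyond web): 72 × 8, A = 576 mm², y = 4 mm, Ī = 3 072 mm⁴.
Centroid: ȳ = ΣA·y / ΣA = 115 mm.
Transfer each piece to the centroidal x-axis using Ī + A·d² with d = y − 115:
  web: d = 0 mm → contributes +8 111 333 mm⁴
  top flange (beyond web): d = 111 mm → contributes +7 099 968 mm⁴
  bottom flange (beyond web): d = -111 mm → contributes +7 099 968 mm⁴
Total I = 22 311 269 mm⁴.
For the y-axis: x̄ = 76 mm.
Repeating about the centroidal y-axis gives I_y = 2 350 677 mm⁴.

I_x ≈ 2.231 × 10⁷ mm⁴, I_y ≈ 2.351 × 10⁶ mm⁴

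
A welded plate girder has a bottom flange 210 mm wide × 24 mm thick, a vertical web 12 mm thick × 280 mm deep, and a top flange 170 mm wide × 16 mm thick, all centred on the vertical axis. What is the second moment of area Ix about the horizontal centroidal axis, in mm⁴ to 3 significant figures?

Ix ≈ 1.86 × 10⁸ mm⁴

Treat the section as a set of non-overlapping primitives; coordinates are from the bounding-box lower-left.
Bottom plate: 210 × 24, A = 5 040 mm², y = 12 mm, Ī = 241 920 mm⁴.
Web plate: 12 × 280, A = 3 360 mm², y = 164 mm, Ī = 21 952 000 mm⁴.
Top plate: 170 × 16, A = 2 720 mm², y = 312 mm, Ī = 58 027 mm⁴.
Centroid: ȳ = ΣA·y / ΣA = 131.31 mm.
Transfer each piece to the horizontal centroidal axis using Ī + A·d² with d = y − 131.31:
  bottom plate: d = -119.31 mm → contributes +71 984 917 mm⁴
  web plate: d = 32.691 mm → contributes +25 542 760 mm⁴
  top plate: d = 180.69 mm → contributes +88 863 606 mm⁴
Total I = 186 391 282 mm⁴.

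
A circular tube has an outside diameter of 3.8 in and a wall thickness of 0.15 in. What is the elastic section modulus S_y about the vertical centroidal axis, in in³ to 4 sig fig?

S_y ≈ 1.510 in³

Split into non-overlapping primitives; take the origin at the lower-left of the bounding box.
Outer circle: ⌀3.8, A = 11.3411 in², x = 1.9 in, Ī = 10.2354 in⁴.
Bore (subtracted): ⌀3.5, A = 9.62113 in², x = 1.9 in, Ī = 7.36618 in⁴.
By symmetry the centroid is at mid-width, x̄ = 1.9 in.
All pieces are centred on the vertical centroidal axis, so I = ΣĪ (holes subtracted) = 2.86921 in⁴.
Extreme fibre distance c = 1.9 in; S = I/c = 1.51011 in³.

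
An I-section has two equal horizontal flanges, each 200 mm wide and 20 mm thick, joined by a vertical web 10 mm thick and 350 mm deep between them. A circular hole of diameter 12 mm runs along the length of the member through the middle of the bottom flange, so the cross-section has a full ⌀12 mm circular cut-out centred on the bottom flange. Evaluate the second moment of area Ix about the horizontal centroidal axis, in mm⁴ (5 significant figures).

Ix ≈ 3.0589 × 10⁸ mm⁴

Break the section into simple shapes (no overlaps), measuring from the bottom-left corner of the bounding box.
Bottom flange: 200 × 20, A = 4 000 mm², y = 10 mm, Ī = 133333.3 mm⁴.
Web: 10 × 350, A = 3 500 mm², y = 195 mm, Ī = 35 729 167 mm⁴.
Top flange: 200 × 20, A = 4 000 mm², y = 380 mm, Ī = 133333.3 mm⁴.
Hole (subtracted): ⌀12, A = 113.0973 mm², y = 10 mm, Ī = 1017.876 mm⁴.
Centroid: ȳ = ΣA·y / ΣA = 196.8375 mm.
Transfer each piece to the horizontal centroidal axis using Ī + A·d² with d = y − 196.8375:
  bottom flange: d = -186.8375 mm → contributes +139 766 283 mm⁴
  web: d = -1.837463 mm → contributes +35 740 984 mm⁴
  top flange: d = 183.1625 mm → contributes +134 327 394 mm⁴
  hole: d = -186.8375 mm → contributes −3 949 047 mm⁴
Total I = 305 885 614 mm⁴.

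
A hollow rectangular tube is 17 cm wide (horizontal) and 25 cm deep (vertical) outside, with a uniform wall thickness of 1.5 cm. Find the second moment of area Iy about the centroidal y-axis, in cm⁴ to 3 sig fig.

Decompose the section into non-overlapping parts with the origin at the bottom-left of its bounding rectangle.
Outer rectangle: 17 × 25, A = 425 cm², x = 8.5 cm, Ī = 10 235 cm⁴.
Inner void (subtracted): 14 × 22, A = 308 cm², x = 8.5 cm, Ī = 5030.7 cm⁴.
By symmetry the centroid is at mid-width, x̄ = 8.5 cm.
All pieces are centred on the centroidal y-axis, so I = ΣĪ (holes subtracted) = 5204.8 cm⁴.

Iy ≈ 5200 cm⁴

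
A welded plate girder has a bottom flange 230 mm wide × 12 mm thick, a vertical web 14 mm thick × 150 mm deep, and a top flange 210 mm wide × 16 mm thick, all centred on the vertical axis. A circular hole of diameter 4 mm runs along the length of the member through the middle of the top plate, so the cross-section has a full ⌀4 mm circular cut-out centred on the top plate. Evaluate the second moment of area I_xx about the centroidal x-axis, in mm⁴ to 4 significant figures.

Decompose the section into non-overlapping parts with the origin at the bottom-left of its bounding rectangle.
Bottom plate: 230 × 12, A = 2 760 mm², y = 6 mm, Ī = 33 120 mm⁴.
Web plate: 14 × 150, A = 2 100 mm², y = 87 mm, Ī = 3 937 500 mm⁴.
Top plate: 210 × 16, A = 3 360 mm², y = 170 mm, Ī = 71 680 mm⁴.
Hole (subtracted): ⌀4, A = 12.5664 mm², y = 170 mm, Ī = 12.5664 mm⁴.
Centroid: ȳ = ΣA·y / ΣA = 93.6132 mm.
Transfer each piece to the centroidal x-axis using Ī + A·d² with d = y − 93.6132:
  bottom plate: d = -87.6132 mm → contributes +21 219 057 mm⁴
  web plate: d = -6.61315 mm → contributes +4 029 341 mm⁴
  top plate: d = 76.3868 mm → contributes +19 677 115 mm⁴
  hole: d = 76.3868 mm → contributes −73336.7 mm⁴
Total I = 44 852 176 mm⁴.

I_xx ≈ 4.485 × 10⁷ mm⁴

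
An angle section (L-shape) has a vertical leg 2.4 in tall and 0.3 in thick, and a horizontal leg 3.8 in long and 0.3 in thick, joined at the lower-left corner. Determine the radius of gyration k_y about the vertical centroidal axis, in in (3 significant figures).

Decompose the section into non-overlapping parts with the origin at the bottom-left of its bounding rectangle.
Vertical leg: 0.3 × 2.4, A = 0.72 in², x = 0.15 in, Ī = 0.0054 in⁴.
Horizontal leg (remainder): 3.5 × 0.3, A = 1.05 in², x = 2.05 in, Ī = 1.0719 in⁴.
Centroid: x̄ = ΣA·x / ΣA = 1.2771 in.
Transfer each piece to the vertical centroidal axis using Ī + A·d² with d = x − 1.2771:
  vertical leg: d = -1.1271 in → contributes +0.92009 in⁴
  horizontal leg (remainder): d = 0.77288 in → contributes +1.6991 in⁴
Total I = 2.6192 in⁴.
Radius of gyration: k = √(I/A) = √(2.6192 / 1.77) = 1.2165 in.

k_y ≈ 1.22 in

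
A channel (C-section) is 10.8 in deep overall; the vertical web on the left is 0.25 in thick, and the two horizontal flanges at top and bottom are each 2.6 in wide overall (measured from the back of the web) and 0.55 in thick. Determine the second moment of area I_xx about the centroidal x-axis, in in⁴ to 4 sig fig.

Treat the section as a set of non-overlapping primitives; coordinates are from the bounding-box lower-left.
Web: 0.25 × 10.8, A = 2.7 in², y = 5.4 in, Ī = 26.244 in⁴.
Top flange (beyond web): 2.35 × 0.55, A = 1.2925 in², y = 10.525 in, Ī = 0.0325818 in⁴.
Bottom flange (beyond web): 2.35 × 0.55, A = 1.2925 in², y = 0.275 in, Ī = 0.0325818 in⁴.
By symmetry the centroid is at mid-height, ȳ = 5.4 in.
Transfer each piece to the centroidal x-axis using Ī + A·d² with d = y − 5.4:
  web: d = 0 in → contributes +26.244 in⁴
  top flange (beyond web): d = 5.125 in → contributes +33.9809 in⁴
  bottom flange (beyond web): d = -5.125 in → contributes +33.9809 in⁴
Total I = 94.2058 in⁴.

I_xx ≈ 94.21 in⁴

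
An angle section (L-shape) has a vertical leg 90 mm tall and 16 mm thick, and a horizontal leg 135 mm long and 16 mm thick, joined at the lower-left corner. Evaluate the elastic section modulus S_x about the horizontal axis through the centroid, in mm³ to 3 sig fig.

Treat the section as a set of non-overlapping primitives; coordinates are from the bounding-box lower-left.
Vertical leg: 16 × 90, A = 1 440 mm², y = 45 mm, Ī = 972 000 mm⁴.
Horizontal leg (remainder): 119 × 16, A = 1 904 mm², y = 8 mm, Ī = 40 619 mm⁴.
Centroid: ȳ = ΣA·y / ΣA = 23.933 mm.
Transfer each piece to the horizontal axis through the centroid using Ī + A·d² with d = y − 23.933:
  vertical leg: d = 21.067 mm → contributes +1 611 098 mm⁴
  horizontal leg (remainder): d = -15.933 mm → contributes +523 970 mm⁴
Total I = 2 135 068 mm⁴.
Extreme fibre distance c = 66.067 mm; S = I/c = 32 317 mm³.

S_x ≈ 3.23 × 10⁴ mm³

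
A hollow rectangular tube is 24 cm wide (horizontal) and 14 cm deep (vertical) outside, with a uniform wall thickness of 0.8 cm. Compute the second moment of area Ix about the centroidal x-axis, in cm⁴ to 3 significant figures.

Break the section into simple shapes (no overlaps), measuring from the bottom-left corner of the bounding box.
Outer rectangle: 24 × 14, A = 336 cm², y = 7 cm, Ī = 5 488 cm⁴.
Inner void (subtracted): 22.4 × 12.4, A = 277.76 cm², y = 7 cm, Ī = 3 559 cm⁴.
By symmetry the centroid is at mid-height, ȳ = 7 cm.
All pieces are centred on the centroidal x-axis, so I = ΣĪ (holes subtracted) = 1 929 cm⁴.

Ix ≈ 1930 cm⁴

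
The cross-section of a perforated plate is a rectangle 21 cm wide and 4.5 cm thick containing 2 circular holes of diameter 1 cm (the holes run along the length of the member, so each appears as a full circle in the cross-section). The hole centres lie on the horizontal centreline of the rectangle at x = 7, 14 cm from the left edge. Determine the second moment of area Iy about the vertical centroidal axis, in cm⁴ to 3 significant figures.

Iy ≈ 3450 cm⁴

Break the section into simple shapes (no overlaps), measuring from the bottom-left corner of the bounding box.
Plate: 21 × 4.5, A = 94.5 cm², x = 10.5 cm, Ī = 3472.9 cm⁴.
Hole 1 (subtracted): ⌀1, A = 0.7854 cm², x = 7 cm, Ī = 0.049087 cm⁴.
Hole 2 (subtracted): ⌀1, A = 0.7854 cm², x = 14 cm, Ī = 0.049087 cm⁴.
By symmetry the centroid is at mid-width, x̄ = 10.5 cm.
Transfer each piece to the vertical centroidal axis using Ī + A·d² with d = x − 10.5:
  plate: d = 0 cm → contributes +3472.9 cm⁴
  hole 1: d = -3.5 cm → contributes −9.6702 cm⁴
  hole 2: d = 3.5 cm → contributes −9.6702 cm⁴
Total I = 3453.5 cm⁴.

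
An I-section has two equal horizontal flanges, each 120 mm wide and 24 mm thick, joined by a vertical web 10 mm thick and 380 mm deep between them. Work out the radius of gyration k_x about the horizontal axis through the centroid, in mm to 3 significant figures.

k_x ≈ 171 mm

Split into non-overlapping primitives; take the origin at the lower-left of the bounding box.
Bottom flange: 120 × 24, A = 2 880 mm², y = 12 mm, Ī = 138 240 mm⁴.
Web: 10 × 380, A = 3 800 mm², y = 214 mm, Ī = 45 726 667 mm⁴.
Top flange: 120 × 24, A = 2 880 mm², y = 416 mm, Ī = 138 240 mm⁴.
By symmetry the centroid is at mid-height, ȳ = 214 mm.
Transfer each piece to the horizontal axis through the centroid using Ī + A·d² with d = y − 214:
  bottom flange: d = -202 mm → contributes +117 653 760 mm⁴
  web: d = 0 mm → contributes +45 726 667 mm⁴
  top flange: d = 202 mm → contributes +117 653 760 mm⁴
Total I = 281 034 187 mm⁴.
Radius of gyration: k = √(I/A) = √(281 034 187 / 9 560) = 171.46 mm.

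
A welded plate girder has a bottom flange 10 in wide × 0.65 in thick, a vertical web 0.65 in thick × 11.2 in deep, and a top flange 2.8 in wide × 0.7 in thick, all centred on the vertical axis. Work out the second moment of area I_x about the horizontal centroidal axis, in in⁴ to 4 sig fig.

I_x ≈ 328.2 in⁴

Decompose the section into non-overlapping parts with the origin at the bottom-left of its bounding rectangle.
Bottom plate: 10 × 0.65, A = 6.5 in², y = 0.325 in, Ī = 0.228854 in⁴.
Web plate: 0.65 × 11.2, A = 7.28 in², y = 6.25 in, Ī = 76.1003 in⁴.
Top plate: 2.8 × 0.7, A = 1.96 in², y = 12.2 in, Ī = 0.0800333 in⁴.
Centroid: ȳ = ΣA·y / ΣA = 4.54412 in.
Transfer each piece to the horizontal centroidal axis using Ī + A·d² with d = y − 4.54412:
  bottom plate: d = -4.21912 in → contributes +115.935 in⁴
  web plate: d = 1.70588 in → contributes +97.2852 in⁴
  top plate: d = 7.65588 in → contributes +114.96 in⁴
Total I = 328.181 in⁴.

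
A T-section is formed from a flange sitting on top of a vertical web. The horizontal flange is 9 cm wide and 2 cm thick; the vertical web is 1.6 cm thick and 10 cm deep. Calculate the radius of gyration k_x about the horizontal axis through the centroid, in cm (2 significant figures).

k_x ≈ 3.6 cm

Treat the section as a set of non-overlapping primitives; coordinates are from the bounding-box lower-left.
Flange: 9 × 2, A = 18 cm², y = 11 cm, Ī = 6 cm⁴.
Web: 1.6 × 10, A = 16 cm², y = 5 cm, Ī = 133.3 cm⁴.
Centroid: ȳ = ΣA·y / ΣA = 8.176 cm.
Transfer each piece to the horizontal axis through the centroid using Ī + A·d² with d = y − 8.176:
  flange: d = 2.824 cm → contributes +149.5 cm⁴
  web: d = -3.176 cm → contributes +294.8 cm⁴
Total I = 444.3 cm⁴.
Radius of gyration: k = √(I/A) = √(444.3 / 34) = 3.615 cm.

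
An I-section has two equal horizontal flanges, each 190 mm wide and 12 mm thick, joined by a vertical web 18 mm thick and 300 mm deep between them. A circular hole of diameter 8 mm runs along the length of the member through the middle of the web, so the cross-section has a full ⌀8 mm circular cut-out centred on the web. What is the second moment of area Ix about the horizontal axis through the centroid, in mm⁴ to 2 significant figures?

Ix ≈ 1.5 × 10⁸ mm⁴

Split into non-overlapping primitives; take the origin at the lower-left of the bounding box.
Bottom flange: 190 × 12, A = 2 280 mm², y = 6 mm, Ī = 27 360 mm⁴.
Web: 18 × 300, A = 5 400 mm², y = 162 mm, Ī = 40 500 000 mm⁴.
Top flange: 190 × 12, A = 2 280 mm², y = 318 mm, Ī = 27 360 mm⁴.
Hole (subtracted): ⌀8, A = 50.27 mm², y = 162 mm, Ī = 201.1 mm⁴.
By symmetry the centroid is at mid-height, ȳ = 162 mm.
Transfer each piece to the horizontal axis through the centroid using Ī + A·d² with d = y − 162:
  bottom flange: d = -156 mm → contributes +55 513 440 mm⁴
  web: d = 0 mm → contributes +40 500 000 mm⁴
  top flange: d = 156 mm → contributes +55 513 440 mm⁴
  hole: d = 0 mm → contributes −201.1 mm⁴
Total I = 151 526 679 mm⁴.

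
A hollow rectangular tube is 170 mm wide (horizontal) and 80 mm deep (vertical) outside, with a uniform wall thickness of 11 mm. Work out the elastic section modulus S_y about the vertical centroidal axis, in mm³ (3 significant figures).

S_y ≈ 2.01 × 10⁵ mm³

Break the section into simple shapes (no overlaps), measuring from the bottom-left corner of the bounding box.
Outer rectangle: 170 × 80, A = 13 600 mm², x = 85 mm, Ī = 32 753 333 mm⁴.
Inner void (subtracted): 148 × 58, A = 8 584 mm², x = 85 mm, Ī = 15 668 661 mm⁴.
By symmetry the centroid is at mid-width, x̄ = 85 mm.
All pieces are centred on the vertical centroidal axis, so I = ΣĪ (holes subtracted) = 17 084 672 mm⁴.
Extreme fibre distance c = 85 mm; S = I/c = 200 996 mm³.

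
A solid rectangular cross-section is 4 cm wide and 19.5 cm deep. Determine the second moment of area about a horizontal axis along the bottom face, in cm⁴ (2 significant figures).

I_base ≈ 9900 cm⁴

The section: 4 × 19.5, A = 78 cm², y = 9.75 cm, Ī = 2 472 cm⁴.
Transfer it to the base of the section using Ī + A·d² with d = y − 0:
  the section: d = 9.75 cm → contributes +9 887 cm⁴
Total I = 9 887 cm⁴.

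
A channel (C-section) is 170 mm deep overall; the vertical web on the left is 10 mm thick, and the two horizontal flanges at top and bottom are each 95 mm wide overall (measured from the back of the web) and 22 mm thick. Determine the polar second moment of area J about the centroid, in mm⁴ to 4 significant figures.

J ≈ 2.963 × 10⁷ mm⁴

Treat the section as a set of non-overlapping primitives; coordinates are from the bounding-box lower-left.
Web: 10 × 170, A = 1 700 mm², y = 85 mm, Ī = 4 094 167 mm⁴.
Top flange (beyond web): 85 × 22, A = 1 870 mm², y = 159 mm, Ī = 75423.3 mm⁴.
Bottom flange (beyond web): 85 × 22, A = 1 870 mm², y = 11 mm, Ī = 75423.3 mm⁴.
By symmetry the centroid is at mid-height, ȳ = 85 mm.
Transfer each piece to the centroidal x-axis using Ī + A·d² with d = y − 85:
  web: d = 0 mm → contributes +4 094 167 mm⁴
  top flange (beyond web): d = 74 mm → contributes +10 315 543 mm⁴
  bottom flange (beyond web): d = -74 mm → contributes +10 315 543 mm⁴
Total I = 24 725 253 mm⁴.
For the y-axis: x̄ = 37.6563 mm.
Repeating about the centroidal y-axis gives I_y = 4 902 951 mm⁴.
Polar second moment: J = I_x + I_y = 29 628 204 mm⁴.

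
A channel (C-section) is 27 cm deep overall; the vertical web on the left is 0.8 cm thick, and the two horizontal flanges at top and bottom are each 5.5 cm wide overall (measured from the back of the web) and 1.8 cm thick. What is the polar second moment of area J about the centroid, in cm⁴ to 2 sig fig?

J ≈ 4100 cm⁴

Decompose the section into non-overlapping parts with the origin at the bottom-left of its bounding rectangle.
Web: 0.8 × 27, A = 21.6 cm², y = 13.5 cm, Ī = 1 312 cm⁴.
Top flange (beyond web): 4.7 × 1.8, A = 8.46 cm², y = 26.1 cm, Ī = 2.284 cm⁴.
Bottom flange (beyond web): 4.7 × 1.8, A = 8.46 cm², y = 0.9 cm, Ī = 2.284 cm⁴.
By symmetry the centroid is at mid-height, ȳ = 13.5 cm.
Transfer each piece to the centroidal x-axis using Ī + A·d² with d = y − 13.5:
  web: d = 0 cm → contributes +1 312 cm⁴
  top flange (beyond web): d = 12.6 cm → contributes +1 345 cm⁴
  bottom flange (beyond web): d = -12.6 cm → contributes +1 345 cm⁴
Total I = 4 003 cm⁴.
For the y-axis: x̄ = 1.608 cm.
Repeating about the centroidal y-axis gives I_y = 104.1 cm⁴.
Polar second moment: J = I_x + I_y = 4 107 cm⁴.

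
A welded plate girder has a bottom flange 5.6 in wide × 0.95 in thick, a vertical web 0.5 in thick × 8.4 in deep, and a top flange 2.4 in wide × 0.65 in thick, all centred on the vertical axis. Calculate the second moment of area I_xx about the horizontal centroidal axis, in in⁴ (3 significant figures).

I_xx ≈ 145 in⁴

Decompose the section into non-overlapping parts with the origin at the bottom-left of its bounding rectangle.
Bottom plate: 5.6 × 0.95, A = 5.32 in², y = 0.475 in, Ī = 0.40011 in⁴.
Web plate: 0.5 × 8.4, A = 4.2 in², y = 5.15 in, Ī = 24.696 in⁴.
Top plate: 2.4 × 0.65, A = 1.56 in², y = 9.675 in, Ī = 0.054925 in⁴.
Centroid: ȳ = ΣA·y / ΣA = 3.5424 in.
Transfer each piece to the horizontal centroidal axis using Ī + A·d² with d = y − 3.5424:
  bottom plate: d = -3.0674 in → contributes +50.456 in⁴
  web plate: d = 1.6076 in → contributes +35.55 in⁴
  top plate: d = 6.1326 in → contributes +58.724 in⁴
Total I = 144.73 in⁴.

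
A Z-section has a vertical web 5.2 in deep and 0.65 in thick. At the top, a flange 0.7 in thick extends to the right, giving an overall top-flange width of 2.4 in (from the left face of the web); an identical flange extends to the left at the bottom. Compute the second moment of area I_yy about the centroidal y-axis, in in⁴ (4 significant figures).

I_yy ≈ 4.272 in⁴

Treat the section as a set of non-overlapping primitives; coordinates are from the bounding-box lower-left.
Web: 0.65 × 5.2, A = 3.38 in², x = 2.075 in, Ī = 0.119004 in⁴.
Top flange (beyond web): 1.75 × 0.7, A = 1.225 in², x = 3.275 in, Ī = 0.31263 in⁴.
Bottom flange (beyond web): 1.75 × 0.7, A = 1.225 in², x = 0.875 in, Ī = 0.31263 in⁴.
Centroid: x̄ = ΣA·x / ΣA = 2.075 in.
Transfer each piece to the centroidal y-axis using Ī + A·d² with d = x − 2.075:
  web: d = 0 in → contributes +0.119004 in⁴
  top flange (beyond web): d = 1.2 in → contributes +2.07663 in⁴
  bottom flange (beyond web): d = -1.2 in → contributes +2.07663 in⁴
Total I = 4.27226 in⁴.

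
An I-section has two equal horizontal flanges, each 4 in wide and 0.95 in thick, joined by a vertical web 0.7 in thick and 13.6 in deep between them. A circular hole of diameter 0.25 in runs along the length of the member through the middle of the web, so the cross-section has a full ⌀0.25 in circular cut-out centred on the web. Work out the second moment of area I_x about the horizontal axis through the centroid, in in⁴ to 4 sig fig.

Break the section into simple shapes (no overlaps), measuring from the bottom-left corner of the bounding box.
Bottom flange: 4 × 0.95, A = 3.8 in², y = 0.475 in, Ī = 0.285792 in⁴.
Web: 0.7 × 13.6, A = 9.52 in², y = 7.75 in, Ī = 146.735 in⁴.
Top flange: 4 × 0.95, A = 3.8 in², y = 15.025 in, Ī = 0.285792 in⁴.
Hole (subtracted): ⌀0.25, A = 0.0490874 in², y = 7.75 in, Ī = 0.000191748 in⁴.
By symmetry the centroid is at mid-height, ȳ = 7.75 in.
Transfer each piece to the horizontal axis through the centroid using Ī + A·d² with d = y − 7.75:
  bottom flange: d = -7.275 in → contributes +201.403 in⁴
  web: d = 0 in → contributes +146.735 in⁴
  top flange: d = 7.275 in → contributes +201.403 in⁴
  hole: d = 0 in → contributes −0.000191748 in⁴
Total I = 549.541 in⁴.

I_x ≈ 549.5 in⁴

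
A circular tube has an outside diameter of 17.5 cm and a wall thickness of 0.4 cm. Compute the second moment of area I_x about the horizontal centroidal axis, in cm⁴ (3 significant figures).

Split into non-overlapping primitives; take the origin at the lower-left of the bounding box.
Outer circle: ⌀17.5, A = 240.53 cm², y = 8.75 cm, Ī = 4603.9 cm⁴.
Bore (subtracted): ⌀16.7, A = 219.04 cm², y = 8.75 cm, Ī = 3 818 cm⁴.
By symmetry the centroid is at mid-height, ȳ = 8.75 cm.
All pieces are centred on the horizontal centroidal axis, so I = ΣĪ (holes subtracted) = 785.86 cm⁴.

I_x ≈ 786 cm⁴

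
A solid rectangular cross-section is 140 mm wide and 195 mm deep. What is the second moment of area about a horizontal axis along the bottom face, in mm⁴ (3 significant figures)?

The section: 140 × 195, A = 27 300 mm², y = 97.5 mm, Ī = 86 506 875 mm⁴.
Transfer it to a horizontal axis along the bottom face using Ī + A·d² with d = y − 0:
  the section: d = 97.5 mm → contributes +346 027 500 mm⁴
Total I = 346 027 500 mm⁴.

I_base ≈ 3.46 × 10⁸ mm⁴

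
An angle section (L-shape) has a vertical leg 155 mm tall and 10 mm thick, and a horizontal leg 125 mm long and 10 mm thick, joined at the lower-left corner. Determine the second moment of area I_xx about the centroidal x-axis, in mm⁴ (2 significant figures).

I_xx ≈ 6.6 × 10⁶ mm⁴

Break the section into simple shapes (no overlaps), measuring from the bottom-left corner of the bounding box.
Vertical leg: 10 × 155, A = 1 550 mm², y = 77.5 mm, Ī = 3 103 229 mm⁴.
Horizontal leg (remainder): 115 × 10, A = 1 150 mm², y = 5 mm, Ī = 9 583 mm⁴.
Centroid: ȳ = ΣA·y / ΣA = 46.62 mm.
Transfer each piece to the centroidal x-axis using Ī + A·d² with d = y − 46.62:
  vertical leg: d = 30.88 mm → contributes +4 581 234 mm⁴
  horizontal leg (remainder): d = -41.62 mm → contributes +2 001 677 mm⁴
Total I = 6 582 911 mm⁴.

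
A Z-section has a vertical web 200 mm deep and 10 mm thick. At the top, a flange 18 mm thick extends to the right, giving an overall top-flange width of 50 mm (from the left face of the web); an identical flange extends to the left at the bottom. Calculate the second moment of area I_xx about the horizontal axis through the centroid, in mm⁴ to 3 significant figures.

I_xx ≈ 1.86 × 10⁷ mm⁴

Decompose the section into non-overlapping parts with the origin at the bottom-left of its bounding rectangle.
Web: 10 × 200, A = 2 000 mm², y = 100 mm, Ī = 6 666 667 mm⁴.
Top flange (beyond web): 40 × 18, A = 720 mm², y = 191 mm, Ī = 19 440 mm⁴.
Bottom flange (beyond web): 40 × 18, A = 720 mm², y = 9 mm, Ī = 19 440 mm⁴.
Centroid: ȳ = ΣA·y / ΣA = 100 mm.
Transfer each piece to the horizontal axis through the centroid using Ī + A·d² with d = y − 100:
  web: d = 0 mm → contributes +6 666 667 mm⁴
  top flange (beyond web): d = 91 mm → contributes +5 981 760 mm⁴
  bottom flange (beyond web): d = -91 mm → contributes +5 981 760 mm⁴
Total I = 18 630 187 mm⁴.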